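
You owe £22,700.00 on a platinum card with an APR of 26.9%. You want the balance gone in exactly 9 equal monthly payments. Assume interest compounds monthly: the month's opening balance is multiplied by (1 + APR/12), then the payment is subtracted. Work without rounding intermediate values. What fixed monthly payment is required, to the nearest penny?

£2,813.27

Monthly rate r = 26.9%/12 = 2.24167% = 0.0224167.
Level-payment amortization: P = B₀·r / (1 − (1+r)^(−n)) = 22700.00·0.0224167 / (1 − 1.02242^(−9)).
Denominator 1 − (1+r)^(−9) = 0.180877763.
P = 508.858 / 0.180877763 ≈ 2813.27.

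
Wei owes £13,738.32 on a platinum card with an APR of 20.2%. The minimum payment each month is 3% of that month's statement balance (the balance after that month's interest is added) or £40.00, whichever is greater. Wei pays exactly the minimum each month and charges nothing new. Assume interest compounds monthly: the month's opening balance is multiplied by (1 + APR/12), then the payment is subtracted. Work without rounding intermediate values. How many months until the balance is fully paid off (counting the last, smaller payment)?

Monthly rate r = 20.2%/12 = 1.68333% = 0.0168333.
While 3% of the post-interest balance exceeds £40.00, each month B ← (B·(1+r))·(1 − 0.03), i.e. B shrinks by the factor (1+r)·0.97 = 0.98633.
This holds for months 1–171. Entering month 172 the balance is £1,305.00; 3% of the post-interest balance is now below £40.00, so the flat £40.00 minimum applies from here.
From month 172 a fixed £40.00 at rate r clears £1,305.00 in 48 more payments. Total: 171 + 48 = 219 months.

219 months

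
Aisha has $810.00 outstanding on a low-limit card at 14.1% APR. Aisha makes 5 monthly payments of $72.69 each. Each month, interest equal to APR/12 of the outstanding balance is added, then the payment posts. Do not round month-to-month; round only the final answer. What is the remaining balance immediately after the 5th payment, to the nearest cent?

Monthly rate r = 14.1%/12 = 1.175% = 0.01175.
Each month: B ← B·(1+r) − $72.69.
Month 1: interest $9.52; balance after payment $746.83.
Month 2: interest $8.78; balance after payment $682.91.
Month 3: interest $8.02; balance after payment $618.25.
Month 4: interest $7.26; balance after payment $552.82.
Month 5: interest $6.50; balance after payment $486.63.

$486.63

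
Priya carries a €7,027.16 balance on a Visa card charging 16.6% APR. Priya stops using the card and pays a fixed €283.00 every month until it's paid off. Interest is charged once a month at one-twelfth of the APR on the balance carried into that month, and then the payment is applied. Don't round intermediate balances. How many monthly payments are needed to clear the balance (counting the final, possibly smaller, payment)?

31 months

Monthly rate r = 16.6%/12 = 1.38333% = 0.0138333.
Recurrence: B ← B·(1+r) − €283.00.
Month 1: interest €97.21; balance after payment €6,841.37.
Month 2: interest €94.64; balance after payment €6,653.01.
Closed form: n = −ln(1 − rB₀/P)/ln(1+r) = −ln(0.65651)/ln(1.01383) ≈ 30.631, so the balance reaches zero during payment 31.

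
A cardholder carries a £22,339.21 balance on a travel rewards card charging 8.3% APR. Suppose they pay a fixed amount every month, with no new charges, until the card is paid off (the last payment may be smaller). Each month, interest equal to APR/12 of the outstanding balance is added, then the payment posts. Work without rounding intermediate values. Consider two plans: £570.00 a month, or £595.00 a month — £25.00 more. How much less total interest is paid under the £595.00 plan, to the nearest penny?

Monthly rate r = 8.3%/12 = 0.691667% = 0.00691667.
At £570.00/mo: n = ⌈−ln(1 − rB₀/P)/ln(1+r)⌉ = 46 payments (last £496.90); total interest = total paid − £22,339.21 = £3,807.69.
At £595.00/mo: 44 payments (last £370.57); total interest £3,616.36.
Interest saved = £3,807.69 − £3,616.36 = £191.33.

£191.33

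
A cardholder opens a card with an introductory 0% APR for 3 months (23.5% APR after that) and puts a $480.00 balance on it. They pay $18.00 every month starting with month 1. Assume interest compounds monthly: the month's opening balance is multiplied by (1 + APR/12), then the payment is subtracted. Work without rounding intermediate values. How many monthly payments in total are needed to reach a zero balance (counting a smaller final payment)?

36 months

Promo months 1–3 at r₀ = 0%/12 = 0; months 4+ at r₁ = 23.5%/12 = 0.0195833.
After month 3 (no interest yet): B = $480.00 − 3·$18.00 = $426.00.
Then at r₁ with $18.00/mo: n₂ = −ln(1 − r₁·B/P)/ln(1+r₁) ≈ 32.10 → 33 more payments.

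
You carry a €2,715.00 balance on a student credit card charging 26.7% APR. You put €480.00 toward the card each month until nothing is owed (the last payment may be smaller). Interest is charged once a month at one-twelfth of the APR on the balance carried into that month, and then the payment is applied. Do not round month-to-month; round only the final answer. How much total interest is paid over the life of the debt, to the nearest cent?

Monthly rate r = 26.7%/12 = 2.225% = 0.02225.
Payoff takes n = ⌈−ln(1 − rB₀/P)/ln(1+r)⌉ = ⌈6.112⌉ = 7 payments; the last is €54.37.
Total paid = 6·€480.00 + €54.37 = €2,934.37.
Total interest = total paid − principal = €2,934.37 − €2,715.00 = €219.37.

€219.37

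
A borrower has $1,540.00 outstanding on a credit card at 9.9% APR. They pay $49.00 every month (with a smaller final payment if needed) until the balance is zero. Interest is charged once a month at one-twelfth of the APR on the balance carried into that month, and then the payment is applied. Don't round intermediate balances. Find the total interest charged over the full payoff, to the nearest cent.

Monthly rate r = 9.9%/12 = 0.825% = 0.00825.
Payoff takes n = ⌈−ln(1 − rB₀/P)/ln(1+r)⌉ = ⌈36.531⌉ = 37 payments; the last is $26.05.
Total paid = 36·$49.00 + $26.05 = $1,790.05.
Total interest = total paid − principal = $1,790.05 − $1,540.00 = $250.05.

$250.05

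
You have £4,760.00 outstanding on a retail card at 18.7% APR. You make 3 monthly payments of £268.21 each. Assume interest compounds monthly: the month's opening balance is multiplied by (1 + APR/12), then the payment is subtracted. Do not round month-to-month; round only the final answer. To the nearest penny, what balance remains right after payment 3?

Monthly rate r = 18.7%/12 = 1.55833% = 0.0155833.
Each month: B ← B·(1+r) − £268.21.
Month 1: interest £74.18; balance after payment £4,565.97.
Month 2: interest £71.15; balance after payment £4,368.91.
Month 3: interest £68.08; balance after payment £4,168.78.

£4,168.78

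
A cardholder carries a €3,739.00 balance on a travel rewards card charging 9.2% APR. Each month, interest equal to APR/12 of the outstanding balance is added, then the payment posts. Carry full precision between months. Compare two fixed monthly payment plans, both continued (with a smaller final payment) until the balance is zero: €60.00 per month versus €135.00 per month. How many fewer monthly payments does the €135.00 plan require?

54 fewer payments

Monthly rate r = 9.2%/12 = 0.766667% = 0.00766667.
At €60.00/mo: n = ⌈−ln(1 − rB₀/P)/ln(1+r)⌉ = 86 payments (last €3.54); total interest = total paid − €3,739.00 = €1,364.54.
At €135.00/mo: 32 payments (last €34.15); total interest €480.15.
Payments saved = 86 − 32 = 54.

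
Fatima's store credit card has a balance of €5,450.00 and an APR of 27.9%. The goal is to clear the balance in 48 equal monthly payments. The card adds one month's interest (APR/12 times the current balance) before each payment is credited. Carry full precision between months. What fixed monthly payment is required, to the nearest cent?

€189.63

Monthly rate r = 27.9%/12 = 2.325% = 0.02325.
Level-payment amortization: P = B₀·r / (1 − (1+r)^(−n)) = 5450.00·0.02325 / (1 − 1.02325^(−48)).
Denominator 1 − (1+r)^(−48) = 0.668200413.
P = 126.713 / 0.668200413 ≈ 189.63.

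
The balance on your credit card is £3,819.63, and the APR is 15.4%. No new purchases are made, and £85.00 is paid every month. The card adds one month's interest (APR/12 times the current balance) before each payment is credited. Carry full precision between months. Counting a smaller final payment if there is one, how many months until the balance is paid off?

68 months

Monthly rate r = 15.4%/12 = 1.28333% = 0.0128333.
Recurrence: B ← B·(1+r) − £85.00.
Month 1: interest £49.02; balance after payment £3,783.65.
Month 2: interest £48.56; balance after payment £3,747.21.
Closed form: n = −ln(1 − rB₀/P)/ln(1+r) = −ln(0.42331)/ln(1.01283) ≈ 67.415, so the balance reaches zero during payment 68.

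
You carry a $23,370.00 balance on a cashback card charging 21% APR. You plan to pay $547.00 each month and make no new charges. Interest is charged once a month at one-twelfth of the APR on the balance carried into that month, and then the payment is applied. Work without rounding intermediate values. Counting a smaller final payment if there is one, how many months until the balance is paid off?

Monthly rate r = 21%/12 = 1.75% = 0.0175.
Recurrence: B ← B·(1+r) − $547.00.
Month 1: interest $408.98; balance after payment $23,231.97.
Month 2: interest $406.56; balance after payment $23,091.53.
Closed form: n = −ln(1 − rB₀/P)/ln(1+r) = −ln(0.25233)/ln(1.0175) ≈ 79.373, so the balance reaches zero during payment 80.

80 payments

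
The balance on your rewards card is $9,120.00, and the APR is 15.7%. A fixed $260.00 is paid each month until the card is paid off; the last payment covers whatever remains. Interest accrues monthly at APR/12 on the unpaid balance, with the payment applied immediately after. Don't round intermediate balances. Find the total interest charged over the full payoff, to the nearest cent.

$3,165.63

Monthly rate r = 15.7%/12 = 1.30833% = 0.0130833.
Payoff takes n = ⌈−ln(1 − rB₀/P)/ln(1+r)⌉ = ⌈47.251⌉ = 48 payments; the last is $65.63.
Total paid = 47·$260.00 + $65.63 = $12,285.63.
Total interest = total paid − principal = $12,285.63 − $9,120.00 = $3,165.63.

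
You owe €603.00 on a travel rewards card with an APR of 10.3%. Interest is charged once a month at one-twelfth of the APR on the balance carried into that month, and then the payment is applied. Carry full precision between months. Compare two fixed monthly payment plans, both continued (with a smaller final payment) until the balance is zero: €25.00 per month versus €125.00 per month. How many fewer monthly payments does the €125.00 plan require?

23 fewer payments

Monthly rate r = 10.3%/12 = 0.858333% = 0.00858333.
At €25.00/mo: n = ⌈−ln(1 − rB₀/P)/ln(1+r)⌉ = 28 payments (last €3.55); total interest = total paid − €603.00 = €75.55.
At €125.00/mo: 5 payments (last €118.51); total interest €15.51.
Payments saved = 28 − 5 = 23.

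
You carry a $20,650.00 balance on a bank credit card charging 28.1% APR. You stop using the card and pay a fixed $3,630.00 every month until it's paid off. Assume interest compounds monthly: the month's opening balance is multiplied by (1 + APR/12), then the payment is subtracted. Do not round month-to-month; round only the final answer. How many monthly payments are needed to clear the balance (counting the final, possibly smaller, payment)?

7 payments

Monthly rate r = 28.1%/12 = 2.34167% = 0.0234167.
Recurrence: B ← B·(1+r) − $3,630.00.
Month 1: interest $483.55; balance after payment $17,503.55.
Month 2: interest $409.87; balance after payment $14,283.43.
Closed form: n = −ln(1 − rB₀/P)/ln(1+r) = −ln(0.86679)/ln(1.02342) ≈ 6.176, so the balance reaches zero during payment 7.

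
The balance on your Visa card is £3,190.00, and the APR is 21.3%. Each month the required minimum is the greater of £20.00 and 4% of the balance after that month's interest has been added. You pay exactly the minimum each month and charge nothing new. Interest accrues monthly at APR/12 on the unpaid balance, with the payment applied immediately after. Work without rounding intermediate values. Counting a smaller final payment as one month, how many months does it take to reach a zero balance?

Monthly rate r = 21.3%/12 = 1.775% = 0.01775.
While 4% of the post-interest balance exceeds £20.00, each month B ← (B·(1+r))·(1 − 0.04), i.e. B shrinks by the factor (1+r)·0.96 = 0.97704.
This holds for months 1–81. Entering month 82 the balance is £486.06; 4% of the post-interest balance is now below £20.00, so the flat £20.00 minimum applies from here.
From month 82 a fixed £20.00 at rate r clears £486.06 in 33 more payments. Total: 81 + 33 = 114 months.

114 months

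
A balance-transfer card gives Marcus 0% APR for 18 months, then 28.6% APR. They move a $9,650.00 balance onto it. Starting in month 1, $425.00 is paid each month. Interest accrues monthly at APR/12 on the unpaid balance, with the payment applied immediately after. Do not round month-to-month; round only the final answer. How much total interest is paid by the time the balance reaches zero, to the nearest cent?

Promo months 1–18 at r₀ = 0%/12 = 0; months 19+ at r₁ = 28.6%/12 = 0.0238333.
After month 18 (no interest yet): B = $9,650.00 − 18·$425.00 = $2,000.00.
Then at r₁ with $425.00/mo: n₂ = −ln(1 − r₁·B/P)/ln(1+r₁) ≈ 5.05 → 6 more payments.
Total paid = 23·$425.00 + $21.74 = $9,796.74; interest = $9,796.74 − $9,650.00 = $146.74.

$146.74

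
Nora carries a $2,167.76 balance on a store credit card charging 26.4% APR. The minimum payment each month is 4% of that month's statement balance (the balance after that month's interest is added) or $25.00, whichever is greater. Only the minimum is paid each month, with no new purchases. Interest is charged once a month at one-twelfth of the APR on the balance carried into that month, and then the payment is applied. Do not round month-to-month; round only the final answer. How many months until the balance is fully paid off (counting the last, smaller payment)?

102 months

Monthly rate r = 26.4%/12 = 2.2% = 0.022.
While 4% of the post-interest balance exceeds $25.00, each month B ← (B·(1+r))·(1 − 0.04), i.e. B shrinks by the factor (1+r)·0.96 = 0.98112.
This holds for months 1–67. Entering month 68 the balance is $604.50; 4% of the post-interest balance is now below $25.00, so the flat $25.00 minimum applies from here.
From month 68 a fixed $25.00 at rate r clears $604.50 in 35 more payments. Total: 67 + 35 = 102 months.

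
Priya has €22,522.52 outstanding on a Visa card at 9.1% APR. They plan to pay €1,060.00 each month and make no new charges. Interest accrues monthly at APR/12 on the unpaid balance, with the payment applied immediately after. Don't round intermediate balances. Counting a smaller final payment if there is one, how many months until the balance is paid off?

24 payments

Monthly rate r = 9.1%/12 = 0.758333% = 0.00758333.
Recurrence: B ← B·(1+r) − €1,060.00.
Month 1: interest €170.80; balance after payment €21,633.32.
Month 2: interest €164.05; balance after payment €20,737.37.
Closed form: n = −ln(1 − rB₀/P)/ln(1+r) = −ln(0.83887)/ln(1.00758) ≈ 23.257, so the balance reaches zero during payment 24.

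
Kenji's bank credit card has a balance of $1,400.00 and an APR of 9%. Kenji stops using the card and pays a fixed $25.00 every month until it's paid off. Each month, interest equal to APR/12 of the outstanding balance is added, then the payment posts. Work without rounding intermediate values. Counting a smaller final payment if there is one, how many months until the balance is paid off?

Monthly rate r = 9%/12 = 0.75% = 0.0075.
Recurrence: B ← B·(1+r) − $25.00.
Month 1: interest $10.50; balance after payment $1,385.50.
Month 2: interest $10.39; balance after payment $1,370.89.
Closed form: n = −ln(1 − rB₀/P)/ln(1+r) = −ln(0.58)/ln(1.0075) ≈ 72.902, so the balance reaches zero during payment 73.

73 months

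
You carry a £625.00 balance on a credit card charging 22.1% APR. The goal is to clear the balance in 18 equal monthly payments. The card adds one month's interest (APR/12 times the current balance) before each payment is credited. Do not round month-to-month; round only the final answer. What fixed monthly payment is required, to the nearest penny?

Monthly rate r = 22.1%/12 = 1.84167% = 0.0184167.
Level-payment amortization: P = B₀·r / (1 − (1+r)^(−n)) = 625.00·0.0184167 / (1 − 1.01842^(−18)).
Denominator 1 − (1+r)^(−18) = 0.279985844.
P = 11.5104 / 0.279985844 ≈ 41.11.

£41.11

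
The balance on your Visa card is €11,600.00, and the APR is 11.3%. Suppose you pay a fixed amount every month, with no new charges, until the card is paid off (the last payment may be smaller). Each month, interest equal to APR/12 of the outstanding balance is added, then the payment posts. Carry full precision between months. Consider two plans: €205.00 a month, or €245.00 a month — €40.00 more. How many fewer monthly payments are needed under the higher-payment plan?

19 fewer payments

Monthly rate r = 11.3%/12 = 0.941667% = 0.00941667.
At €205.00/mo: n = ⌈−ln(1 − rB₀/P)/ln(1+r)⌉ = 82 payments (last €42.02); total interest = total paid − €11,600.00 = €5,047.02.
At €245.00/mo: 63 payments (last €241.00); total interest €3,831.00.
Payments saved = 82 − 63 = 19.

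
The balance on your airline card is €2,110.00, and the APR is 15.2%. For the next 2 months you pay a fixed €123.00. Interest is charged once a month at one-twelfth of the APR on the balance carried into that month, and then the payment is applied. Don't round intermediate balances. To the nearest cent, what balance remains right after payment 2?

Monthly rate r = 15.2%/12 = 1.26667% = 0.0126667.
Each month: B ← B·(1+r) − €123.00.
Month 1: interest €26.73; balance after payment €2,013.73.
Month 2: interest €25.51; balance after payment €1,916.23.

€1,916.23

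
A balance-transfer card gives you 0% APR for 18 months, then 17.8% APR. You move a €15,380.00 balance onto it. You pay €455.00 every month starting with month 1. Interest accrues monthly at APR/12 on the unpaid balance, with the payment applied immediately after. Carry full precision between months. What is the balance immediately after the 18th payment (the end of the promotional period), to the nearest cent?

Promo months 1–18 at r₀ = 0%/12 = 0; months 19+ at r₁ = 17.8%/12 = 0.0148333.
After month 18 (no interest yet): B = €15,380.00 − 18·€455.00 = €7,190.00.

€7,190.00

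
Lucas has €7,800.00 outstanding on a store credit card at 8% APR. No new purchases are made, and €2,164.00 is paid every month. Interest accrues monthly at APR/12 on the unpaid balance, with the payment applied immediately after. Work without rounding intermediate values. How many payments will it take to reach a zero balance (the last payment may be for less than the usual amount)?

Monthly rate r = 8%/12 = 0.666667% = 0.00666667.
Recurrence: B ← B·(1+r) − €2,164.00.
Month 1: interest €52.00; balance after payment €5,688.00.
Month 2: interest €37.92; balance after payment €3,561.92.
Month 3: interest €23.75; balance after payment €1,421.67.
Month 4: interest €9.48; balance after payment €0.00.

4 months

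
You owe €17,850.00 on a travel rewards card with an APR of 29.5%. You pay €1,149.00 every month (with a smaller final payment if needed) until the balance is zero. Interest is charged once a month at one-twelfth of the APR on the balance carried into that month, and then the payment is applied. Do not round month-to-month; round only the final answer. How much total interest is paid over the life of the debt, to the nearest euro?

€4,914

Monthly rate r = 29.5%/12 = 2.45833% = 0.0245833.
Payoff takes n = ⌈−ln(1 − rB₀/P)/ln(1+r)⌉ = ⌈19.810⌉ = 20 payments; the last is €933.40.
Total paid = 19·€1,149.00 + €933.40 = €22,764.40.
Total interest = total paid − principal = €22,764.40 − €17,850.00 = €4,914.40.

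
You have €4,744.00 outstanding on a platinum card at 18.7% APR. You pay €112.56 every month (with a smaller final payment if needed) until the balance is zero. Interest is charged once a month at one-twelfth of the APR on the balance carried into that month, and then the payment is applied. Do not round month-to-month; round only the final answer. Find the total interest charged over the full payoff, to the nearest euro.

Monthly rate r = 18.7%/12 = 1.55833% = 0.0155833.
Payoff takes n = ⌈−ln(1 − rB₀/P)/ln(1+r)⌉ = ⌈69.157⌉ = 70 payments; the last is €17.81.
Total paid = 69·€112.56 + €17.81 = €7,784.45.
Total interest = total paid − principal = €7,784.45 − €4,744.00 = €3,040.45.

€3,040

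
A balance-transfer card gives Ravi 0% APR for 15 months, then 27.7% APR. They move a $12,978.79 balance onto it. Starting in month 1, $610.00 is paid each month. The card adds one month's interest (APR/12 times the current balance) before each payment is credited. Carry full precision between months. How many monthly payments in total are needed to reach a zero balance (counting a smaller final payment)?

22 payments

Promo months 1–15 at r₀ = 0%/12 = 0; months 16+ at r₁ = 27.7%/12 = 0.0230833.
After month 15 (no interest yet): B = $12,978.79 − 15·$610.00 = $3,828.79.
Then at r₁ with $610.00/mo: n₂ = −ln(1 − r₁·B/P)/ln(1+r₁) ≈ 6.86 → 7 more payments.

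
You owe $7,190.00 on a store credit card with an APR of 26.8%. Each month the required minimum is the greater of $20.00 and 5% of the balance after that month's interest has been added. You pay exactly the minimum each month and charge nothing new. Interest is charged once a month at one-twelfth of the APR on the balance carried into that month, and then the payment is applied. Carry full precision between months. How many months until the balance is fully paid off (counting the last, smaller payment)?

Monthly rate r = 26.8%/12 = 2.23333% = 0.0223333.
While 5% of the post-interest balance exceeds $20.00, each month B ← (B·(1+r))·(1 − 0.05), i.e. B shrinks by the factor (1+r)·0.95 = 0.97122.
This holds for months 1–100. Entering month 101 the balance is $387.56; 5% of the post-interest balance is now below $20.00, so the flat $20.00 minimum applies from here.
From month 101 a fixed $20.00 at rate r clears $387.56 in 26 more payments. Total: 100 + 26 = 126 months.

126 months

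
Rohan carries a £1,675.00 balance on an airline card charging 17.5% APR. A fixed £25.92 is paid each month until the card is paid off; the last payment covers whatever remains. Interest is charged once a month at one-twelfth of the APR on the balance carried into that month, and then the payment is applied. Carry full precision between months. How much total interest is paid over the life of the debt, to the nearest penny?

£3,435.05

Monthly rate r = 17.5%/12 = 1.45833% = 0.0145833.
Payoff takes n = ⌈−ln(1 − rB₀/P)/ln(1+r)⌉ = ⌈197.146⌉ = 198 payments; the last is £3.81.
Total paid = 197·£25.92 + £3.81 = £5,110.05.
Total interest = total paid − principal = £5,110.05 − £1,675.00 = £3,435.05.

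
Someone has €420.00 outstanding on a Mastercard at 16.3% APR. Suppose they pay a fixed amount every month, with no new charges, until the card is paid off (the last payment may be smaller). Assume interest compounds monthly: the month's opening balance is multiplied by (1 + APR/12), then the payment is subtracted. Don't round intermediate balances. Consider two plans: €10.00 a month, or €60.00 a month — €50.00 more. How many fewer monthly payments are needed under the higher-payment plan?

55 fewer payments

Monthly rate r = 16.3%/12 = 1.35833% = 0.0135833.
At €10.00/mo: n = ⌈−ln(1 − rB₀/P)/ln(1+r)⌉ = 63 payments (last €6.42); total interest = total paid − €420.00 = €206.42.
At €60.00/mo: 8 payments (last €24.42); total interest €24.42.
Payments saved = 63 − 8 = 55.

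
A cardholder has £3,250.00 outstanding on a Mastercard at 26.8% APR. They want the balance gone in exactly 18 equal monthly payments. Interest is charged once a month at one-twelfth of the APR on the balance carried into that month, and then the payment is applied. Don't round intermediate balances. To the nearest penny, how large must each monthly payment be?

Monthly rate r = 26.8%/12 = 2.23333% = 0.0223333.
Level-payment amortization: P = B₀·r / (1 − (1+r)^(−n)) = 3250.00·0.0223333 / (1 − 1.02233^(−18)).
Denominator 1 − (1+r)^(−18) = 0.328053622.
P = 72.5833 / 0.328053622 ≈ 221.25.

£221.25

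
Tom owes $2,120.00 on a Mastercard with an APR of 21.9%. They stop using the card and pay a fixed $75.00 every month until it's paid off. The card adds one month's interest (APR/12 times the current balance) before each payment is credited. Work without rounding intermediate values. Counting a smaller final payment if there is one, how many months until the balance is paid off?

41 months

Monthly rate r = 21.9%/12 = 1.825% = 0.01825.
Recurrence: B ← B·(1+r) − $75.00.
Month 1: interest $38.69; balance after payment $2,083.69.
Month 2: interest $38.03; balance after payment $2,046.72.
Closed form: n = −ln(1 − rB₀/P)/ln(1+r) = −ln(0.48413)/ln(1.01825) ≈ 40.109, so the balance reaches zero during payment 41.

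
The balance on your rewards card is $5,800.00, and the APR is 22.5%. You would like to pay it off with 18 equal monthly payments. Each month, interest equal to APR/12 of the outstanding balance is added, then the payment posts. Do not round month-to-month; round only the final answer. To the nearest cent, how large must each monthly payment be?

Monthly rate r = 22.5%/12 = 1.875% = 0.01875.
Level-payment amortization: P = B₀·r / (1 − (1+r)^(−n)) = 5800.00·0.01875 / (1 − 1.01875^(−18)).
Denominator 1 − (1+r)^(−18) = 0.284214645.
P = 108.75 / 0.284214645 ≈ 382.63.

$382.63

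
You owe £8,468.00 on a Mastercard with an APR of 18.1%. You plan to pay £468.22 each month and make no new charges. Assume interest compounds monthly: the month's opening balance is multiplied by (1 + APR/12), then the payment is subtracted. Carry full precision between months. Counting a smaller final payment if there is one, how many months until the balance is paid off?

Monthly rate r = 18.1%/12 = 1.50833% = 0.0150833.
Recurrence: B ← B·(1+r) − £468.22.
Month 1: interest £127.73; balance after payment £8,127.51.
Month 2: interest £122.59; balance after payment £7,781.88.
Closed form: n = −ln(1 − rB₀/P)/ln(1+r) = −ln(0.72721)/ln(1.01508) ≈ 21.278, so the balance reaches zero during payment 22.

22 months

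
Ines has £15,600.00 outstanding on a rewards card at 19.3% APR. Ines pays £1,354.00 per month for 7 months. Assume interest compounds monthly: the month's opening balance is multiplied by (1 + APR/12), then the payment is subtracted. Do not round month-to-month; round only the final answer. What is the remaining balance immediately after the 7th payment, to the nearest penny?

£7,495.58

Monthly rate r = 19.3%/12 = 1.60833% = 0.0160833.
Each month: B ← B·(1+r) − £1,354.00.
Month 1: interest £250.90; balance after payment £14,496.90.
Month 2: interest £233.16; balance after payment £13,376.06.
Month 3: interest £215.13; balance after payment £12,237.19.
Month 4: interest £196.81; balance after payment £11,080.00.
Month 5: interest £178.20; balance after payment £9,904.21.
Month 6: interest £159.29; balance after payment £8,709.50.
Month 7: interest £140.08; balance after payment £7,495.58.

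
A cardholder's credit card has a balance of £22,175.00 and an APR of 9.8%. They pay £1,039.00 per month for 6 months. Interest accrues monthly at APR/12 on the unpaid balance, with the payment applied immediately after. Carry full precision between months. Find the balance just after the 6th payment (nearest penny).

£16,921.33

Monthly rate r = 9.8%/12 = 0.816667% = 0.00816667.
Each month: B ← B·(1+r) − £1,039.00.
Month 1: interest £181.10; balance after payment £21,317.10.
Month 2: interest £174.09; balance after payment £20,452.19.
Month 3: interest £167.03; balance after payment £19,580.21.
Month 4: interest £159.91; balance after payment £18,701.12.
Month 5: interest £152.73; balance after payment £17,814.84.
Month 6: interest £145.49; balance after payment £16,921.33.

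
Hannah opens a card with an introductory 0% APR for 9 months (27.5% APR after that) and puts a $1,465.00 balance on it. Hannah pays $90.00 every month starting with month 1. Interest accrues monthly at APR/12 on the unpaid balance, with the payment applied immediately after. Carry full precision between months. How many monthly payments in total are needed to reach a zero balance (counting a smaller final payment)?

18 payments

Promo months 1–9 at r₀ = 0%/12 = 0; months 10+ at r₁ = 27.5%/12 = 0.0229167.
After month 9 (no interest yet): B = $1,465.00 − 9·$90.00 = $655.00.
Then at r₁ with $90.00/mo: n₂ = −ln(1 − r₁·B/P)/ln(1+r₁) ≈ 8.05 → 9 more payments.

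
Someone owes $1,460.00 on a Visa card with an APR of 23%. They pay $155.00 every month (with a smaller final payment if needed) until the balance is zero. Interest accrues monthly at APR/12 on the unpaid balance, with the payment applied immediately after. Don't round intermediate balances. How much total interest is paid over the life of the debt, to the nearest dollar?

$166

Monthly rate r = 23%/12 = 1.91667% = 0.0191667.
Payoff takes n = ⌈−ln(1 − rB₀/P)/ln(1+r)⌉ = ⌈10.487⌉ = 11 payments; the last is $75.92.
Total paid = 10·$155.00 + $75.92 = $1,625.92.
Total interest = total paid − principal = $1,625.92 − $1,460.00 = $165.92.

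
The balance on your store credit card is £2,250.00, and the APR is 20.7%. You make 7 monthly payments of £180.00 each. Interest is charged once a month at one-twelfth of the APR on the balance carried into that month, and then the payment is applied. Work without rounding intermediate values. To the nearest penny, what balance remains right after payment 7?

£1,209.05

Monthly rate r = 20.7%/12 = 1.725% = 0.01725.
Each month: B ← B·(1+r) − £180.00.
Month 1: interest £38.81; balance after payment £2,108.81.
Month 2: interest £36.38; balance after payment £1,965.19.
Month 3: interest £33.90; balance after payment £1,819.09.
Month 4: interest £31.38; balance after payment £1,670.47.
Month 5: interest £28.82; balance after payment £1,519.28.
Month 6: interest £26.21; balance after payment £1,365.49.
Month 7: interest £23.55; balance after payment £1,209.05.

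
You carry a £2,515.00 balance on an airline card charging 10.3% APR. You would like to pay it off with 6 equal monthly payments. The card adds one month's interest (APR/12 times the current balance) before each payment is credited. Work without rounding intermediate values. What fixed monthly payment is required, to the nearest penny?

Monthly rate r = 10.3%/12 = 0.858333% = 0.00858333.
Level-payment amortization: P = B₀·r / (1 − (1+r)^(−n)) = 2515.00·0.00858333 / (1 − 1.00858^(−6)).
Denominator 1 − (1+r)^(−6) = 0.0499875943.
P = 21.5871 / 0.0499875943 ≈ 431.85.

£431.85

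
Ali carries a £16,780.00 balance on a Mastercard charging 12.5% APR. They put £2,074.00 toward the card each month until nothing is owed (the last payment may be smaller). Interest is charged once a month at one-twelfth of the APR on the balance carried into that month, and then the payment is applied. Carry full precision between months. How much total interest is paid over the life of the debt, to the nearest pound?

Monthly rate r = 12.5%/12 = 1.04167% = 0.0104167.
Payoff takes n = ⌈−ln(1 − rB₀/P)/ln(1+r)⌉ = ⌈8.496⌉ = 9 payments; the last is £1,031.34.
Total paid = 8·£2,074.00 + £1,031.34 = £17,623.34.
Total interest = total paid − principal = £17,623.34 − £16,780.00 = £843.34.

£843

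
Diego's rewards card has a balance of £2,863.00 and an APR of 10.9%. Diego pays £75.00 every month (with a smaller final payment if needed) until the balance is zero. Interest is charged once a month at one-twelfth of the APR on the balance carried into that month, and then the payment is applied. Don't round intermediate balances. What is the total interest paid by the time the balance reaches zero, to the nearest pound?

Monthly rate r = 10.9%/12 = 0.908333% = 0.00908333.
Payoff takes n = ⌈−ln(1 − rB₀/P)/ln(1+r)⌉ = ⌈47.088⌉ = 48 payments; the last is £6.60.
Total paid = 47·£75.00 + £6.60 = £3,531.60.
Total interest = total paid − principal = £3,531.60 − £2,863.00 = £668.60.

£669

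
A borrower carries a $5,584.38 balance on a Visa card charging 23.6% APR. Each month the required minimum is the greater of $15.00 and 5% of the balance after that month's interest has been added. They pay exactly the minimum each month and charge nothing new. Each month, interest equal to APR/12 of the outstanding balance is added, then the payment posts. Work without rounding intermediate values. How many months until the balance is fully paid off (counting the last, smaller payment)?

Monthly rate r = 23.6%/12 = 1.96667% = 0.0196667.
While 5% of the post-interest balance exceeds $15.00, each month B ← (B·(1+r))·(1 − 0.05), i.e. B shrinks by the factor (1+r)·0.95 = 0.96868.
This holds for months 1–93. Entering month 94 the balance is $289.66; 5% of the post-interest balance is now below $15.00, so the flat $15.00 minimum applies from here.
From month 94 a fixed $15.00 at rate r clears $289.66 in 25 more payments. Total: 93 + 25 = 118 months.

118 months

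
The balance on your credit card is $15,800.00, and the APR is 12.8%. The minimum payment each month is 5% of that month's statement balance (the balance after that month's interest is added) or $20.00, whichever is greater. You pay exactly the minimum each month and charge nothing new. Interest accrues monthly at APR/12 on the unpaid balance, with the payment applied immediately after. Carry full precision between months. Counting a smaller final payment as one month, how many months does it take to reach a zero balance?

113 months

Monthly rate r = 12.8%/12 = 1.06667% = 0.0106667.
While 5% of the post-interest balance exceeds $20.00, each month B ← (B·(1+r))·(1 − 0.05), i.e. B shrinks by the factor (1+r)·0.95 = 0.96013.
This holds for months 1–91. Entering month 92 the balance is $389.79; 5% of the post-interest balance is now below $20.00, so the flat $20.00 minimum applies from here.
From month 92 a fixed $20.00 at rate r clears $389.79 in 22 more payments. Total: 91 + 22 = 113 months.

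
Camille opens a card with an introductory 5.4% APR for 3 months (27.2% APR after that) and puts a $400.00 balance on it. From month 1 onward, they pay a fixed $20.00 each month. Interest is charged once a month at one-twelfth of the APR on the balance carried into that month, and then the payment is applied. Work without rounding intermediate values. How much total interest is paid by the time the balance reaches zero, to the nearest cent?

Promo months 1–3 at r₀ = 5.4%/12 = 0.0045; months 4+ at r₁ = 27.2%/12 = 0.0226667.
After month 3: iterate B ← B·(1+r₀) − $20.00 for 3 months → $345.15.
Then at r₁ with $20.00/mo: n₂ = −ln(1 − r₁·B/P)/ln(1+r₁) ≈ 22.14 → 23 more payments.
Total paid = 25·$20.00 + $2.81 = $502.81; interest = $502.81 − $400.00 = $102.81.

$102.81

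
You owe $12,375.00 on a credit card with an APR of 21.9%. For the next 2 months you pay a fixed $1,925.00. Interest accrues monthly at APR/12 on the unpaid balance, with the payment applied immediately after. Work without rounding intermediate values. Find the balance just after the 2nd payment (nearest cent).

Monthly rate r = 21.9%/12 = 1.825% = 0.01825.
Each month: B ← B·(1+r) − $1,925.00.
Month 1: interest $225.84; balance after payment $10,675.84.
Month 2: interest $194.83; balance after payment $8,945.68.

$8,945.68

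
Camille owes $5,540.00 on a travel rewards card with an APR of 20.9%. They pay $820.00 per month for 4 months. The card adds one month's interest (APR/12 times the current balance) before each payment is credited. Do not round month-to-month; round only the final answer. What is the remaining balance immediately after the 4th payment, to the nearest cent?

Monthly rate r = 20.9%/12 = 1.74167% = 0.0174167.
Each month: B ← B·(1+r) − $820.00.
Month 1: interest $96.49; balance after payment $4,816.49.
Month 2: interest $83.89; balance after payment $4,080.38.
Month 3: interest $71.07; balance after payment $3,331.44.
Month 4: interest $58.02; balance after payment $2,569.46.

$2,569.46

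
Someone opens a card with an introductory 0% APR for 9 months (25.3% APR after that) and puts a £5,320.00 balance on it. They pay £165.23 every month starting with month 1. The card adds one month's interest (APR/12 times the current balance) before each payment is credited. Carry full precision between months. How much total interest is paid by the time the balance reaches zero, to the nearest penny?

Promo months 1–9 at r₀ = 0%/12 = 0; months 10+ at r₁ = 25.3%/12 = 0.0210833.
After month 9 (no interest yet): B = £5,320.00 − 9·£165.23 = £3,832.93.
Then at r₁ with £165.23/mo: n₂ = −ln(1 − r₁·B/P)/ln(1+r₁) ≈ 32.19 → 33 more payments.
Total paid = 41·£165.23 + £31.09 = £6,805.52; interest = £6,805.52 − £5,320.00 = £1,485.52.

£1,485.52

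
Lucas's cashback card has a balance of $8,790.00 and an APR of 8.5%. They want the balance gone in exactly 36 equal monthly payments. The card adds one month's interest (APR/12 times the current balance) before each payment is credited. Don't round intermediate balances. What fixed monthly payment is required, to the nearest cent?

$277.48

Monthly rate r = 8.5%/12 = 0.708333% = 0.00708333.
Level-payment amortization: P = B₀·r / (1 − (1+r)^(−n)) = 8790.00·0.00708333 / (1 − 1.00708^(−36)).
Denominator 1 − (1+r)^(−36) = 0.22438663.
P = 62.2625 / 0.22438663 ≈ 277.48.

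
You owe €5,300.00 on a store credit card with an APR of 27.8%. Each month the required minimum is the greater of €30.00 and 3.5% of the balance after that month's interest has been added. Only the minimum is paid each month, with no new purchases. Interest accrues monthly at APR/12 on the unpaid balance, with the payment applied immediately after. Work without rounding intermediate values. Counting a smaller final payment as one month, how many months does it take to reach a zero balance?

Monthly rate r = 27.8%/12 = 2.31667% = 0.0231667.
While 3.5% of the post-interest balance exceeds €30.00, each month B ← (B·(1+r))·(1 − 0.035), i.e. B shrinks by the factor (1+r)·0.965 = 0.98736.
This holds for months 1–145. Entering month 146 the balance is €837.46; 3.5% of the post-interest balance is now below €30.00, so the flat €30.00 minimum applies from here.
From month 146 a fixed €30.00 at rate r clears €837.46 in 46 more payments. Total: 145 + 46 = 191 months.

191 months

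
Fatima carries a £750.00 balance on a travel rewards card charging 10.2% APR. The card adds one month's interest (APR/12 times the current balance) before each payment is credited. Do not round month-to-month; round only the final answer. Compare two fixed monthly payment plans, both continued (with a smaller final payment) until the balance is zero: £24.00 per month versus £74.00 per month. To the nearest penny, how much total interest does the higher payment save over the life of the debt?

£87.76

Monthly rate r = 10.2%/12 = 0.85% = 0.0085.
At £24.00/mo: n = ⌈−ln(1 − rB₀/P)/ln(1+r)⌉ = 37 payments (last £11.45); total interest = total paid − £750.00 = £125.45.
At £74.00/mo: 11 payments (last £47.69); total interest £37.69.
Interest saved = £125.45 − £37.69 = £87.76.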